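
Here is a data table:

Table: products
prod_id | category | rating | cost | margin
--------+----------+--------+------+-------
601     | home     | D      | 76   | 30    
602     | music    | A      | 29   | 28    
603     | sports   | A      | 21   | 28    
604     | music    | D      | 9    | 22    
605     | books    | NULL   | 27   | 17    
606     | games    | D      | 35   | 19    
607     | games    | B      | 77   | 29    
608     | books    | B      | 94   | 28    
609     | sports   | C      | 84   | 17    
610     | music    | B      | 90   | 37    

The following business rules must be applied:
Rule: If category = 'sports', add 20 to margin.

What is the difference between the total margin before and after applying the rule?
40

Step 1: Original sum of margin = 255
Step 2: 2 records have category = 'sports'
Step 3: Each affected record changes by 20
Step 4: Total change = 2 × 20 = 40
Step 5: New sum = 255 + 40 = 295
Step 6: Difference = |295 - 255| = 40
        (Sum increased by 40)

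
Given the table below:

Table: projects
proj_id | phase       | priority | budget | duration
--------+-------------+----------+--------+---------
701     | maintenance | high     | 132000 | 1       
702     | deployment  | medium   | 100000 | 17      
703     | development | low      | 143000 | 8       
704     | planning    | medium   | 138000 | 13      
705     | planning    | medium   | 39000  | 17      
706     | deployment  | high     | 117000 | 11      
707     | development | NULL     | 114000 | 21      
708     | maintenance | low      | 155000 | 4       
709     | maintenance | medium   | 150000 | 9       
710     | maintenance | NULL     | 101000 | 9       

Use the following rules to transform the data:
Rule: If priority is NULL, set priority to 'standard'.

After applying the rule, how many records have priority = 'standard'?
2

Step 1: Count records where priority IS NULL
Step 2: Found 2 records with NULL priority
Step 3: These records will have priority set to 'standard'
Step 4: Records already having priority = 'standard': 0
Step 5: Answer: 2 + 0 = 2 records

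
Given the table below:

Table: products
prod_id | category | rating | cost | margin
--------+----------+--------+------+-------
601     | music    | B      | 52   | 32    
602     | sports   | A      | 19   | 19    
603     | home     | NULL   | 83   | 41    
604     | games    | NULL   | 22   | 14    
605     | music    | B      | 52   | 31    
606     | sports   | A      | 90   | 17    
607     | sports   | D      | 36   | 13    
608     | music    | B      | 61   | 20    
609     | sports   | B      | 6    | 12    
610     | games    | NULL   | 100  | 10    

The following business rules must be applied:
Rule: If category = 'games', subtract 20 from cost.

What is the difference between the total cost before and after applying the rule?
40

Step 1: Original sum of cost = 521
Step 2: 2 records have category = 'games'
Step 3: Each affected record changes by -20
Step 4: Total change = 2 × -20 = -40
Step 5: New sum = 521 + -40 = 481
Step 6: Difference = |481 - 521| = 40
        (Sum decreased by 40)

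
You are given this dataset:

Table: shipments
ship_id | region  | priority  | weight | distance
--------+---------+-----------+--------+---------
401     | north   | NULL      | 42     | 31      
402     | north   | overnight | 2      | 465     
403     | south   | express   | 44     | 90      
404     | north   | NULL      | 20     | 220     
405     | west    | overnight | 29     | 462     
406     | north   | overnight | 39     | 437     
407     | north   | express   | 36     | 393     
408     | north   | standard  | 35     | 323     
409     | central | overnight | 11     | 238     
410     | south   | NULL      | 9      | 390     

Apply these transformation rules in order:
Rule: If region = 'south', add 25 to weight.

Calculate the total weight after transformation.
317

Step 1: Count records where region = 'south': 2
Step 2: Total bonus added: 2 × 25 = 50
Step 3: Original sum of weight: 267
Step 4: Final sum = 267 + 50 = 317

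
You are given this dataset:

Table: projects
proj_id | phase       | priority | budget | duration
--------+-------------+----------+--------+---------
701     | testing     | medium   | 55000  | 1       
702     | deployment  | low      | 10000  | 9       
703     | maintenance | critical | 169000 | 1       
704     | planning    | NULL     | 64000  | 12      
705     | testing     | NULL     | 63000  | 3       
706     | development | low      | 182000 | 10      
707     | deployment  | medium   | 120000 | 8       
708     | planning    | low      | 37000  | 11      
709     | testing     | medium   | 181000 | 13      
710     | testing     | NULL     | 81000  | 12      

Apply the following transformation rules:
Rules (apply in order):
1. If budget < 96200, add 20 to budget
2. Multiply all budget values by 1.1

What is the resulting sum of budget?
1058332.0

Step 1: Apply Rule 1 - Add 20 to records with budget < 96200
  - 6 records affected: 310000 + (6 × 20) = 310120
  - Unaffected records: 652000
  - Sum after Rule 1: 962120
Step 2: Apply Rule 2 - Multiply all by 1.1
  - 962120 × 1.1 = 1058332.0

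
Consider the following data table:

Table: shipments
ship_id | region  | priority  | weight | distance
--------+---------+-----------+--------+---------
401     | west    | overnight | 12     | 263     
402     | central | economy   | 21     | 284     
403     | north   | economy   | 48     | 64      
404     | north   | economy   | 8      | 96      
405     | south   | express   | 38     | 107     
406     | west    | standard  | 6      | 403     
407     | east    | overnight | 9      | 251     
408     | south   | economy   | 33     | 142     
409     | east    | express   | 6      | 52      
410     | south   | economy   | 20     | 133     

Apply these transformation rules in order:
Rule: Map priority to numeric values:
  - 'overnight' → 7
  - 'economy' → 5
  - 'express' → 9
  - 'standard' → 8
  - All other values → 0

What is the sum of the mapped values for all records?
65

Step 1: Apply mapping to each record
Step 2: Count by status:
  'overnight': 2 records × 7 = 14
  'economy': 5 records × 5 = 25
  'express': 2 records × 9 = 18
  'standard': 1 records × 8 = 8
Step 3: Sum all mapped values = 65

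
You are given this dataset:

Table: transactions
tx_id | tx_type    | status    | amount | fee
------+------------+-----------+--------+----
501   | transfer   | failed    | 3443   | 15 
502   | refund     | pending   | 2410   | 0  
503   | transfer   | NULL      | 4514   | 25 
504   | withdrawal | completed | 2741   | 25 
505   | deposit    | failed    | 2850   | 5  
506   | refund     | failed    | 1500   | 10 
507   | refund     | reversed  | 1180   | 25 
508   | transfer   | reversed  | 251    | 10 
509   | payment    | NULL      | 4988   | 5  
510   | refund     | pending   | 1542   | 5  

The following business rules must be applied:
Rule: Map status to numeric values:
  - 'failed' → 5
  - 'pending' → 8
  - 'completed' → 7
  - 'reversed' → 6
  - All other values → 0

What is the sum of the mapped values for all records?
50

Step 1: Apply mapping to each record
Step 2: Count by status:
  'failed': 3 records × 5 = 15
  'pending': 2 records × 8 = 16
  'completed': 1 records × 7 = 7
  'reversed': 2 records × 6 = 12
Step 3: Sum all mapped values = 50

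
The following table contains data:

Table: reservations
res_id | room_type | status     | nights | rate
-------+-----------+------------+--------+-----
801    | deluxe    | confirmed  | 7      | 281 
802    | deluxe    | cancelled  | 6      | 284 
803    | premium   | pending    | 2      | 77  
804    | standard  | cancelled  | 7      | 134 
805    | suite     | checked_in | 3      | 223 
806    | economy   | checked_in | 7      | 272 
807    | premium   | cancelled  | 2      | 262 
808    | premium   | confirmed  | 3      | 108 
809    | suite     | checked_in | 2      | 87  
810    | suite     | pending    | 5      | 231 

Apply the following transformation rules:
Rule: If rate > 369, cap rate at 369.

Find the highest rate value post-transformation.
284

Step 1: Original maximum rate = 284
Step 2: Check cap of 369 against maximum
Step 3: No records exceed the cap (max 284 <= cap 369), so no capping applies
Step 4: Maximum after transformation = 284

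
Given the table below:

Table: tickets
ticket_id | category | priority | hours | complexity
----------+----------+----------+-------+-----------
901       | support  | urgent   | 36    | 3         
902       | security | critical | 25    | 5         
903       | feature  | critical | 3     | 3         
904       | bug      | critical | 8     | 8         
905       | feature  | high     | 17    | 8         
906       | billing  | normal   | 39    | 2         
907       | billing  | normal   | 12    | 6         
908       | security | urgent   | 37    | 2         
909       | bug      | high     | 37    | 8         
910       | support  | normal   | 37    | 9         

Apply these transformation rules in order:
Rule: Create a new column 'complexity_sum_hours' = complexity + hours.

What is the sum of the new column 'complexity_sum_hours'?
305

Step 1: For each record, compute complexity + hours
Example calculations:
  3 + 36 = 39
  5 + 25 = 30
  3 + 3 = 6
  ...
Step 2: Sum all derived values
Step 3: Total = 305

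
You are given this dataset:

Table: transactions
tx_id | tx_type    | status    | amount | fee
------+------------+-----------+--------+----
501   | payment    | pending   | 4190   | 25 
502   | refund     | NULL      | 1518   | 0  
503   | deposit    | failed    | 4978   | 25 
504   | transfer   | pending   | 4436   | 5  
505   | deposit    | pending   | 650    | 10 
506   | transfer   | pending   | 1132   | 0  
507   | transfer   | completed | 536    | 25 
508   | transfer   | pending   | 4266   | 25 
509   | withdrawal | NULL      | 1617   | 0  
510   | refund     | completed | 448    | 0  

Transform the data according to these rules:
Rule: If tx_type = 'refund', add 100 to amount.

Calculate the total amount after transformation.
23971

Step 1: Count records where tx_type = 'refund': 2
Step 2: Total bonus added: 2 × 100 = 200
Step 3: Original sum of amount: 23771
Step 4: Final sum = 23771 + 200 = 23971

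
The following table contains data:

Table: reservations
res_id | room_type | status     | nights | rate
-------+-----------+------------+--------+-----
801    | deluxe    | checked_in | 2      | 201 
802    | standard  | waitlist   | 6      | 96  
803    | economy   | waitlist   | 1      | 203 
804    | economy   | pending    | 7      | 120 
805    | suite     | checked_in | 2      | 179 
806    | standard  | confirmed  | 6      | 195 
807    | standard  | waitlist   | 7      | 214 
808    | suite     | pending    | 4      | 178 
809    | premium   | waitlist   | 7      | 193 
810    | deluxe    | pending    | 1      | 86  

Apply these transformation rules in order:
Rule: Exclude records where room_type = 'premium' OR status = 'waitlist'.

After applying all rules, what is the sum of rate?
959

Step 1: Find records where room_type = 'premium' OR status = 'waitlist'
Step 2: 4 records match, summing to 706
Step 3: Original sum: 1665
Step 4: Remaining sum = 1665 - 706 = 959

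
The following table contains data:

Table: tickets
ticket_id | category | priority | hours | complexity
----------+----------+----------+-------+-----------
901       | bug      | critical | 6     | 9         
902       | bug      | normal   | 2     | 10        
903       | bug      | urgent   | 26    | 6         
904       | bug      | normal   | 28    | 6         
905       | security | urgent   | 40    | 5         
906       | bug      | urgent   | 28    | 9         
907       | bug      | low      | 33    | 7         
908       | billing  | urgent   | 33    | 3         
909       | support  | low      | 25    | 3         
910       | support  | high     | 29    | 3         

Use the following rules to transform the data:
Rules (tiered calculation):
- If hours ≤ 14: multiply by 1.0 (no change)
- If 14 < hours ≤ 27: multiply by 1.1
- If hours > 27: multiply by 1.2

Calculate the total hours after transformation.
293.3

Step 1: Tier 1 (hours ≤ 14): 2 records, sum = 8 × 1.0 = 8.0
Step 2: Tier 2 (14 < hours ≤ 27): 2 records, sum = 51 × 1.1 = 56.1
Step 3: Tier 3 (hours > 27): 6 records, sum = 191 × 1.2 = 229.2
Step 4: Final sum = 8.0 + 56.1 + 229.2 = 293.3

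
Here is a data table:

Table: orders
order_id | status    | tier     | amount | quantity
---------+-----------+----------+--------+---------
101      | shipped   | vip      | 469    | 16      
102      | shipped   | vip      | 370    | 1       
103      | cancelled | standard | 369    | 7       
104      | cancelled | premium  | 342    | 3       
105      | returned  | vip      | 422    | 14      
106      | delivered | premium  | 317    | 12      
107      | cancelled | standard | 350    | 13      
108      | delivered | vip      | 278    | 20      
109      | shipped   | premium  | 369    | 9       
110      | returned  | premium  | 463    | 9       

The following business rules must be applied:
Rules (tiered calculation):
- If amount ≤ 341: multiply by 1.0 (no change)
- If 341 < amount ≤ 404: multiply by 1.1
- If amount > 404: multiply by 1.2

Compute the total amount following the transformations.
4199.8

Step 1: Tier 1 (amount ≤ 341): 2 records, sum = 595 × 1.0 = 595.0
Step 2: Tier 2 (341 < amount ≤ 404): 5 records, sum = 1800 × 1.1 = 1980.0
Step 3: Tier 3 (amount > 404): 3 records, sum = 1354 × 1.2 = 1624.8
Step 4: Final sum = 595.0 + 1980.0 + 1624.8 = 4199.8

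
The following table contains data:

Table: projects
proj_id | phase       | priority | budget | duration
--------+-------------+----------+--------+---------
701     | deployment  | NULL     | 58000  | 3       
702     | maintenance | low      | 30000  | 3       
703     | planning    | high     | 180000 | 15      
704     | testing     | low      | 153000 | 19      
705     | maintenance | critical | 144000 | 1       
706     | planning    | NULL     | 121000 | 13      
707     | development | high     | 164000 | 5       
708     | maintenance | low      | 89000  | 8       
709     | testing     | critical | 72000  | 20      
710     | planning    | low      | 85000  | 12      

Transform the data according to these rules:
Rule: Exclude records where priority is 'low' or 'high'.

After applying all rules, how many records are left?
4

Step 1: Count records to exclude
  - 4 (low) + 2 (high) = 6 records
Step 2: Total records: 10
Step 3: Remaining = 10 - 6 = 4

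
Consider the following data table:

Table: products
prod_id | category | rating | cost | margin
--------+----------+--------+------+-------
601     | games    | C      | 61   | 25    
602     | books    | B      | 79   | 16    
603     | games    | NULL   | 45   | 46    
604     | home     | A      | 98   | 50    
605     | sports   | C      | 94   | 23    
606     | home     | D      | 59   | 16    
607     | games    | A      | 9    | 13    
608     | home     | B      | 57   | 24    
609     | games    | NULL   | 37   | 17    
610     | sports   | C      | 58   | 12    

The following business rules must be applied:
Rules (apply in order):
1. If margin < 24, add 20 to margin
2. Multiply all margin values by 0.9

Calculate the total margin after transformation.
325.8

Step 1: Apply Rule 1 - Add 20 to records with margin < 24
  - 6 records affected: 97 + (6 × 20) = 217
  - Unaffected records: 145
  - Sum after Rule 1: 362
Step 2: Apply Rule 2 - Multiply all by 0.9
  - 362 × 0.9 = 325.8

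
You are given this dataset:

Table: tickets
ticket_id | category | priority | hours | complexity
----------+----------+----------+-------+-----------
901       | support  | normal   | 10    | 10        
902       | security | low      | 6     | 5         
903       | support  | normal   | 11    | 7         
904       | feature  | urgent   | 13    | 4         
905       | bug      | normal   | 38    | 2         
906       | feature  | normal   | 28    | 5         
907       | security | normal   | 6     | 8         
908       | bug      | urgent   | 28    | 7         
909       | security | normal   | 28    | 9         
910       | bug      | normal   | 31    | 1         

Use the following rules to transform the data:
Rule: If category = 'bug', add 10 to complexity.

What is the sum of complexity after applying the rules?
88

Step 1: Count records where category = 'bug': 3
Step 2: Total bonus added: 3 × 10 = 30
Step 3: Original sum of complexity: 58
Step 4: Final sum = 58 + 30 = 88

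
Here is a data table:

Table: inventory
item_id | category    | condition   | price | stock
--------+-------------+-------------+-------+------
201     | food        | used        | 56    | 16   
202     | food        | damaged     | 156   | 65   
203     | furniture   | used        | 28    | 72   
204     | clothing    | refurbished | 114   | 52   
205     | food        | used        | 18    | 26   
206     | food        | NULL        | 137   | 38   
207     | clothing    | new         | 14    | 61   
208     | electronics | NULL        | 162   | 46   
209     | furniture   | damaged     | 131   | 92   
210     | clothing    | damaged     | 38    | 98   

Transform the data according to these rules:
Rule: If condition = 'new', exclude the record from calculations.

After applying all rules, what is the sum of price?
840

Step 1: Identify records where condition = 'new'
Step 2: The excluded records sum to 14
Step 3: Original total price = 854
Step 4: Remaining total = 854 - 14 = 840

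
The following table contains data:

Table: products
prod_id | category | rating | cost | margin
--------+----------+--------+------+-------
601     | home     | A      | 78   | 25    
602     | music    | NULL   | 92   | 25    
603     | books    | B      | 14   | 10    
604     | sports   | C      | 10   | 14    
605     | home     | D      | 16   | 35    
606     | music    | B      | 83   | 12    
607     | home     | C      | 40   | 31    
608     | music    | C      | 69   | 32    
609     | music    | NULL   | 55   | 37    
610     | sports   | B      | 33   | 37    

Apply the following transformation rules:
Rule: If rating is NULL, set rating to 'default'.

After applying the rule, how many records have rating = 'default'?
2

Step 1: Count records where rating IS NULL
Step 2: Found 2 records with NULL rating
Step 3: These records will have rating set to 'default'
Step 4: Records already having rating = 'default': 0
Step 5: Answer: 2 + 0 = 2 records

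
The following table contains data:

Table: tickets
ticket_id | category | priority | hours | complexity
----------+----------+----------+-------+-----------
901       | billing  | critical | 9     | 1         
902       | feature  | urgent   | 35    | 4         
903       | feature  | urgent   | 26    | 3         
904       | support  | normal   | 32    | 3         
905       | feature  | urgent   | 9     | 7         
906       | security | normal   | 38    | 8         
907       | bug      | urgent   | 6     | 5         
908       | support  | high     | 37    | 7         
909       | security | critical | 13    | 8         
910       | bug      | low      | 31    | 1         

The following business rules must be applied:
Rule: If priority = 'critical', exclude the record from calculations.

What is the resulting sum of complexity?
38

Step 1: Identify records where priority = 'critical'
Step 2: The excluded records sum to 9
Step 3: Original total complexity = 47
Step 4: Remaining total = 47 - 9 = 38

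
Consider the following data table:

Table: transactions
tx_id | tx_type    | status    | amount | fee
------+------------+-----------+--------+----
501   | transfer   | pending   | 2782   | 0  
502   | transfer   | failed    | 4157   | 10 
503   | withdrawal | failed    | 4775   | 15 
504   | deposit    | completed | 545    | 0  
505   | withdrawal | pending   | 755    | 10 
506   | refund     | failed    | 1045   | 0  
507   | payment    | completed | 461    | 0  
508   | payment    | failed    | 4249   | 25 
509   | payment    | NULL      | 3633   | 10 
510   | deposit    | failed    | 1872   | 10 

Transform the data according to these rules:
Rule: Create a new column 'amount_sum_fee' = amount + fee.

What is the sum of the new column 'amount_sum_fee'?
24354

Step 1: For each record, compute amount + fee
Example calculations:
  2782 + 0 = 2782
  4157 + 10 = 4167
  4775 + 15 = 4790
  ...
Step 2: Sum all derived values
Step 3: Total = 24354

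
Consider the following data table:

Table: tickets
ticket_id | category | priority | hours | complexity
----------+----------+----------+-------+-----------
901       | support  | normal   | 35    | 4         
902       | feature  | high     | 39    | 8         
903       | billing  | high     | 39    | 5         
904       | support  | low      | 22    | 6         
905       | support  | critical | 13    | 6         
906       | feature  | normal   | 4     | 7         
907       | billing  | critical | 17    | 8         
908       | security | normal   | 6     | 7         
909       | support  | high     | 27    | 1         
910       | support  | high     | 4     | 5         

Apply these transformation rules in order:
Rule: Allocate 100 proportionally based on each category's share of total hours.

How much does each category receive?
billing: 27.18, feature: 20.87, security: 2.91, support: 49.03

Step 1: Calculate total hours = 206
Step 2: Calculate each category's proportion:
  billing: 56/206 = 27.18% → 27.18
  feature: 43/206 = 20.87% → 20.87
  security: 6/206 = 2.91% → 2.91
  support: 101/206 = 49.03% → 49.03
Step 3: Verify: sum of allocations ≈ 100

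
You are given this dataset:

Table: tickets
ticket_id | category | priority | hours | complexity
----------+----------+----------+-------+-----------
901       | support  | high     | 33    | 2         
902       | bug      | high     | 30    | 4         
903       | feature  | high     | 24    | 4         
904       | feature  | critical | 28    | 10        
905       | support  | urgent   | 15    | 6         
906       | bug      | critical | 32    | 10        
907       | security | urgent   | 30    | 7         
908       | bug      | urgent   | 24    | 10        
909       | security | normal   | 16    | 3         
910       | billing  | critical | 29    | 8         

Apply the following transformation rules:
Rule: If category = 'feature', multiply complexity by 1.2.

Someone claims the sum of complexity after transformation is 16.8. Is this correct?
No, the correct result is 66.8.

Step 1: Calculate the correct sum after transformation
Step 2: Apply multiplier 1.2 to records where category = 'feature'
Step 3: Correct result = 66.8
Step 4: Claimed result = 16.8
Step 5: 66.8 ≠ 16.8
Conclusion: The claimed result is incorrect. The correct answer is 66.8.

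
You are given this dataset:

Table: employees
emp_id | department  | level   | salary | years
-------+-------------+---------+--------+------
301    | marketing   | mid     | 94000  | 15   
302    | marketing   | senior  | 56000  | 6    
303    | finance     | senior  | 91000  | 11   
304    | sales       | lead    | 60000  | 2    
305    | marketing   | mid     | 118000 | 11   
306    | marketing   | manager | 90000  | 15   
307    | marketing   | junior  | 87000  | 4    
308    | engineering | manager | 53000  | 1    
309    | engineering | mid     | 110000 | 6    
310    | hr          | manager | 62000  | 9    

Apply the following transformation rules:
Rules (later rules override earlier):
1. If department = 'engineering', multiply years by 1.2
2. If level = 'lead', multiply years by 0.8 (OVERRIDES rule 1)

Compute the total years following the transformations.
81.0

Step 1: Rule 2 takes priority for records with level = 'lead'
  - 1 records: 2 × 0.8 = 1.6
Step 2: Rule 1 applies to remaining records with department = 'engineering'
  - 2 records: 7 × 1.2 = 8.4
Step 3: Other records unchanged: 71
Step 4: Final sum = 1.6 + 8.4 + 71 = 81.0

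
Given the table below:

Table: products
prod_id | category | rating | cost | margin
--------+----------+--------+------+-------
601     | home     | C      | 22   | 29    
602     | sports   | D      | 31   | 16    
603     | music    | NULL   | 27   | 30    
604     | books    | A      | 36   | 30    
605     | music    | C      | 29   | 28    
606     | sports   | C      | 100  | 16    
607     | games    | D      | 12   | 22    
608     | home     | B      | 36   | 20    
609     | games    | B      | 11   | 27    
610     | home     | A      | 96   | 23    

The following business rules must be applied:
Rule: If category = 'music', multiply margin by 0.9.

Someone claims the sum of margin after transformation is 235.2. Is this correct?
Yes, the result is correct.

Step 1: Calculate the correct sum after transformation
Step 2: Apply multiplier 0.9 to records where category = 'music'
Step 3: Correct result = 235.2
Step 4: Claimed result = 235.2
Step 5: 235.2 = 235.2 ✓
Conclusion: The claimed result is correct.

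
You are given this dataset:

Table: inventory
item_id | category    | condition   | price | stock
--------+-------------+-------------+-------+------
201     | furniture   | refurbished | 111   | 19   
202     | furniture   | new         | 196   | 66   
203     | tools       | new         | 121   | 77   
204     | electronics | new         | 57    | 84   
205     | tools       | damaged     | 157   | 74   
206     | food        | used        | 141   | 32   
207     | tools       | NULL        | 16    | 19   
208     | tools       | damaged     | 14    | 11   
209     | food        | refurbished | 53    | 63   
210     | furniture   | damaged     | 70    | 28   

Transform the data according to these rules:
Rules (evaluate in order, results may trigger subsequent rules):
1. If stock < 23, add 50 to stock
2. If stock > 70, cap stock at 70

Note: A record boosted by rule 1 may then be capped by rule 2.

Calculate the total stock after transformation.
598

Step 1: Apply rule 1 to records with stock < 23
  - 3 records get bonus of 50
  - Of these, 0 records then exceed 70 and get capped
Step 2: Apply rule 2 to records with stock > 70
  - 3 records (original) are capped
Step 3: Calculate final sum = 598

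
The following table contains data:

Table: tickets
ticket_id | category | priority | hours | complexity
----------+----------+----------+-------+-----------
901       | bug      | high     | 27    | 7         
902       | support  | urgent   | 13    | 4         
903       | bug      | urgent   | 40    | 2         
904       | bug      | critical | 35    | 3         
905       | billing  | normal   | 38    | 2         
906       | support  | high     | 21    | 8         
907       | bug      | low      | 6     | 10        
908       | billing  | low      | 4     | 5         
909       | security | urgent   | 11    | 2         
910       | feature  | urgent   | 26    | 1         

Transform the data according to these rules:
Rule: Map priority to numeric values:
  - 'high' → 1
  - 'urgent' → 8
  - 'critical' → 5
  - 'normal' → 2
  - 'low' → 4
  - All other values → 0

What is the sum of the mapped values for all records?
49

Step 1: Apply mapping to each record
Step 2: Count by status:
  'high': 2 records × 1 = 2
  'urgent': 4 records × 8 = 32
  'critical': 1 records × 5 = 5
  'normal': 1 records × 2 = 2
  'low': 2 records × 4 = 8
Step 3: Sum all mapped values = 49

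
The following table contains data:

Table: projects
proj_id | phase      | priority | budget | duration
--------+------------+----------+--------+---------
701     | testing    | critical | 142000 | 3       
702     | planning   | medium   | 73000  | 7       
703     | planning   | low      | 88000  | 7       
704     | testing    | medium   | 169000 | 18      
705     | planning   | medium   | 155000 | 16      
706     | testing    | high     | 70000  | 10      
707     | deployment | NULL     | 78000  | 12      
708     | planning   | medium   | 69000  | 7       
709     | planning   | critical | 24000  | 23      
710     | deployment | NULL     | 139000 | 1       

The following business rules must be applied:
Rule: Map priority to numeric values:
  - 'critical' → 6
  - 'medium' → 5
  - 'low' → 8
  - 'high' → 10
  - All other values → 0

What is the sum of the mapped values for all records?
50

Step 1: Apply mapping to each record
Step 2: Count by status:
  'critical': 2 records × 6 = 12
  'medium': 4 records × 5 = 20
  'low': 1 records × 8 = 8
  'high': 1 records × 10 = 10
Step 3: Sum all mapped values = 50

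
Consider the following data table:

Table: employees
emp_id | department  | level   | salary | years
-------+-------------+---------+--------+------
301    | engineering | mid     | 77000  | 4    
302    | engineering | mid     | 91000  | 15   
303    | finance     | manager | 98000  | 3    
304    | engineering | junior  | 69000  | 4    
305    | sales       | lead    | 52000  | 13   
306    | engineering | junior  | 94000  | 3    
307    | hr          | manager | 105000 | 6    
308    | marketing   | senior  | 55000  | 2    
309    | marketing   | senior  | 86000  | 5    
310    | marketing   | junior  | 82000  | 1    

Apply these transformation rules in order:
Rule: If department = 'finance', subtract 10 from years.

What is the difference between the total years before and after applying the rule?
10

Step 1: Original sum of years = 56
Step 2: 1 records have department = 'finance'
Step 3: Each affected record changes by -10
Step 4: Total change = 1 × -10 = -10
Step 5: New sum = 56 + -10 = 46
Step 6: Difference = |46 - 56| = 10
        (Sum decreased by 10)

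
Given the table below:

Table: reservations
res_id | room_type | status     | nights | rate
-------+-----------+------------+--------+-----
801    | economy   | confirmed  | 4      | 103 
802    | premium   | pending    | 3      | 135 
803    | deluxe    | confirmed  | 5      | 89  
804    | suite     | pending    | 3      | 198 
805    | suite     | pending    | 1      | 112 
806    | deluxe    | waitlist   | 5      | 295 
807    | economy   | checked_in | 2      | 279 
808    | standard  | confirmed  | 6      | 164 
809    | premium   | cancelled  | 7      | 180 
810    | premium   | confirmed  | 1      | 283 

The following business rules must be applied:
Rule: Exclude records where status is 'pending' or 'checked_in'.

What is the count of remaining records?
6

Step 1: Count records to exclude
  - 3 (pending) + 1 (checked_in) = 4 records
Step 2: Total records: 10
Step 3: Remaining = 10 - 4 = 6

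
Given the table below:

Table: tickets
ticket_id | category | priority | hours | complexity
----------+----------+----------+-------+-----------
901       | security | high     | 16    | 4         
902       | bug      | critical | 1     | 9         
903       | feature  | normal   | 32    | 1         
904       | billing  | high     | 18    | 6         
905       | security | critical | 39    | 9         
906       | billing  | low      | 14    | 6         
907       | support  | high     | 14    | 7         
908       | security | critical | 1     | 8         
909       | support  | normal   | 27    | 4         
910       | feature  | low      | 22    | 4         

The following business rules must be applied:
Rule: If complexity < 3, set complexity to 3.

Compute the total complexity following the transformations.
60

Step 1: 1 records have complexity < 3
Step 2: These records originally summed to 1
Step 3: After setting to minimum: 1 × 3 = 3
Step 4: Unaffected records sum: 57
Step 5: Final sum = 3 + 57 = 60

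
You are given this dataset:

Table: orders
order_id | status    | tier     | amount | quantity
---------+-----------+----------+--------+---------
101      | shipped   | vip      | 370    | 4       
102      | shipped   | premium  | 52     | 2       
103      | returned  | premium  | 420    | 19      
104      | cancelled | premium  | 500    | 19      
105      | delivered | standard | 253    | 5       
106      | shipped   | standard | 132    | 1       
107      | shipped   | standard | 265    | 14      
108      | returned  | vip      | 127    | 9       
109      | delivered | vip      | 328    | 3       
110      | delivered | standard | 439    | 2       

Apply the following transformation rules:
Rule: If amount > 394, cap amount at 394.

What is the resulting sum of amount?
2709

Step 1: 3 records have amount > 394
Step 2: These records originally summed to 1359
Step 3: After capping: 3 × 394 = 1182
Step 4: Unaffected records sum: 1527
Step 5: Final sum = 1182 + 1527 = 2709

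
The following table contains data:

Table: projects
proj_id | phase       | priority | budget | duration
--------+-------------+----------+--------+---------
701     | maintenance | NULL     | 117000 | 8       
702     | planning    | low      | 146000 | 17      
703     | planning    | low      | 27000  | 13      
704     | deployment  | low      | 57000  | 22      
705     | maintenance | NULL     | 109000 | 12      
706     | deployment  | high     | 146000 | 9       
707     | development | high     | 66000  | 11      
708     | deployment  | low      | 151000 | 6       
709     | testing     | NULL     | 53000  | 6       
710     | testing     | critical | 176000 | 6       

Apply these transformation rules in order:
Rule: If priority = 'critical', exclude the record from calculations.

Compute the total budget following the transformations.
872000

Step 1: Identify records where priority = 'critical'
Step 2: The excluded records sum to 176000
Step 3: Original total budget = 1048000
Step 4: Remaining total = 1048000 - 176000 = 872000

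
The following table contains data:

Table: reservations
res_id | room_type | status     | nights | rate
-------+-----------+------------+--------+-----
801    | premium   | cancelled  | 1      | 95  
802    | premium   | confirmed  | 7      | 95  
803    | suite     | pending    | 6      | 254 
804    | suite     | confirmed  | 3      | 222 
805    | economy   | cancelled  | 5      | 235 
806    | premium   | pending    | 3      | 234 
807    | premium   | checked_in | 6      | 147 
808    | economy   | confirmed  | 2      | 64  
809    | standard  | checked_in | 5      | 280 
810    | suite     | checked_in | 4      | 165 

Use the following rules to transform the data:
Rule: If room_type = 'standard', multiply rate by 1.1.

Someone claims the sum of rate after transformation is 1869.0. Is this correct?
No, the correct result is 1819.0.

Step 1: Calculate the correct sum after transformation
Step 2: Apply multiplier 1.1 to records where room_type = 'standard'
Step 3: Correct result = 1819.0
Step 4: Claimed result = 1869.0
Step 5: 1819.0 ≠ 1869.0
Conclusion: The claimed result is incorrect. The correct answer is 1819.0.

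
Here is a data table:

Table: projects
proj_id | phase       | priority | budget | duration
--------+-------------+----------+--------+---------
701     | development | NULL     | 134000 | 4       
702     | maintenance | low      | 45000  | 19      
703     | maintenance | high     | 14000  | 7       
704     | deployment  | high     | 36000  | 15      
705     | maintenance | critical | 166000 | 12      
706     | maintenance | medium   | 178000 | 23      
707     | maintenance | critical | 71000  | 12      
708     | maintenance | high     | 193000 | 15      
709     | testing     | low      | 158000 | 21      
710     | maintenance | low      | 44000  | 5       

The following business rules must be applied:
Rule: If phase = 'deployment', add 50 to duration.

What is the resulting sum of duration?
183

Step 1: Count records where phase = 'deployment': 1
Step 2: Total bonus added: 1 × 50 = 50
Step 3: Original sum of duration: 133
Step 4: Final sum = 133 + 50 = 183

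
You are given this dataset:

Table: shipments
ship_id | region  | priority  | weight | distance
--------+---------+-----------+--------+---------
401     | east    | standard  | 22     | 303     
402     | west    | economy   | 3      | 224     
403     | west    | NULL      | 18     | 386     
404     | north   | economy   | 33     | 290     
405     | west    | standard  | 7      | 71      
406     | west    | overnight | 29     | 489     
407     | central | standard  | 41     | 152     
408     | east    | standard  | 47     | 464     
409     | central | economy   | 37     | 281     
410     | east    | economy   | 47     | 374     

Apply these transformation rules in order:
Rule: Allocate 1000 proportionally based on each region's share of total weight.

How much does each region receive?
central: 274.65, east: 408.45, north: 116.2, west: 200.7

Step 1: Calculate total weight = 284
Step 2: Calculate each region's proportion:
  central: 78/284 = 27.46% → 274.65
  east: 116/284 = 40.85% → 408.45
  north: 33/284 = 11.62% → 116.2
  west: 57/284 = 20.07% → 200.7
Step 3: Verify: sum of allocations ≈ 1000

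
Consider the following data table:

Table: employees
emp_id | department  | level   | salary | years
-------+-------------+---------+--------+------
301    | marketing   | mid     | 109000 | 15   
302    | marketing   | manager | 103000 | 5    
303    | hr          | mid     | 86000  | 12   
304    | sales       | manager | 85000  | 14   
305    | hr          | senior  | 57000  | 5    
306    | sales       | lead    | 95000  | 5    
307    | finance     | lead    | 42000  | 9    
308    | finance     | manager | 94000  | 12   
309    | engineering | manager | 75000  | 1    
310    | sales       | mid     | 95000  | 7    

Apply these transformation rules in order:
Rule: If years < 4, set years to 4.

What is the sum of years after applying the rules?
88

Step 1: 1 records have years < 4
Step 2: These records originally summed to 1
Step 3: After setting to minimum: 1 × 4 = 4
Step 4: Unaffected records sum: 84
Step 5: Final sum = 4 + 84 = 88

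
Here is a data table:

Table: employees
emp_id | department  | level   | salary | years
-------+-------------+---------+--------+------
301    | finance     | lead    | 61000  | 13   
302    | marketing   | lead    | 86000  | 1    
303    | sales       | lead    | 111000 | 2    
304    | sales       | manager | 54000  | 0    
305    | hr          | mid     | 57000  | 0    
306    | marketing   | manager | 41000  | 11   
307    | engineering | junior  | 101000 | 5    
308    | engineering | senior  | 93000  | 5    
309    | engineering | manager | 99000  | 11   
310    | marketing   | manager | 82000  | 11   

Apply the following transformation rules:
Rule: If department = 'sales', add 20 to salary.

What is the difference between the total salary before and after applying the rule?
40

Step 1: Original sum of salary = 785000
Step 2: 2 records have department = 'sales'
Step 3: Each affected record changes by 20
Step 4: Total change = 2 × 20 = 40
Step 5: New sum = 785000 + 40 = 785040
Step 6: Difference = |785040 - 785000| = 40
        (Sum increased by 40)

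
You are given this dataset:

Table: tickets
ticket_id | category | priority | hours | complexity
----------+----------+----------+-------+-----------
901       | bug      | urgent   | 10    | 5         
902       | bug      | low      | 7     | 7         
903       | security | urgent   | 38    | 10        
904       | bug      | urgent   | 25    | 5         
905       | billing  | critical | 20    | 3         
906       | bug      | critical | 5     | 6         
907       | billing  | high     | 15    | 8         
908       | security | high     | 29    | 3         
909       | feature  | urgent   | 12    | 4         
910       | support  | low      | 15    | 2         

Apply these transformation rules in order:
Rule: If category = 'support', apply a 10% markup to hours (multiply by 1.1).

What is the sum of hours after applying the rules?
177.5

Step 1: Records with category = 'support' have total hours = 15
Step 2: Apply multiplier: 15 × 1.1 = 16.5
Step 3: Other records total: 161
Step 4: Final sum = 16.5 + 161 = 177.5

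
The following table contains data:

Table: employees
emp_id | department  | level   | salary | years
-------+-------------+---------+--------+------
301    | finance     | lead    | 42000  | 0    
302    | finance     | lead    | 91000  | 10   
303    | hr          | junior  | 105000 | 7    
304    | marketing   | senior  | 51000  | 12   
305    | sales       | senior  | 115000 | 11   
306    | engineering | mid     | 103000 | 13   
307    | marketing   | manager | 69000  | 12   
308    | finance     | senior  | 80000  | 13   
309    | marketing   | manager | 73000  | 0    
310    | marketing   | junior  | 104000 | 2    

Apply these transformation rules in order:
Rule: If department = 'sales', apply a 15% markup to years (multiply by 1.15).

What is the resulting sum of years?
81.65

Step 1: Records with department = 'sales' have total years = 11
Step 2: Apply multiplier: 11 × 1.15 = 12.65
Step 3: Other records total: 69
Step 4: Final sum = 12.65 + 69 = 81.65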